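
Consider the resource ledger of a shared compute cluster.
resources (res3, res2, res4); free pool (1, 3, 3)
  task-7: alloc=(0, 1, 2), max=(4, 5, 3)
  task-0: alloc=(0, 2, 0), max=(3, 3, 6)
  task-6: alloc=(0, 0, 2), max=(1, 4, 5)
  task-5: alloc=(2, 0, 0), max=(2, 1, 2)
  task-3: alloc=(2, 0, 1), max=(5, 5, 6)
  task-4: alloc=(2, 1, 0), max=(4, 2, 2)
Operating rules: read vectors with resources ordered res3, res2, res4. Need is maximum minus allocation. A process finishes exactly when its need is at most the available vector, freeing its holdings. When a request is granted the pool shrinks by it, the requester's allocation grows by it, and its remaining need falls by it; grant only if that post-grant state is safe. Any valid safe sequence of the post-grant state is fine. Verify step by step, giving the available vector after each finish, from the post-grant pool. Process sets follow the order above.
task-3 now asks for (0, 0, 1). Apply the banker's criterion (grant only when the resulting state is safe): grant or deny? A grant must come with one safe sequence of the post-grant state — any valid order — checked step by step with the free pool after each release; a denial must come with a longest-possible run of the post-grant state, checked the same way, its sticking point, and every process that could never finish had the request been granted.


GRANT. The post-grant state is safe; one safe sequence: task-5, task-4, task-7, task-6, task-3, task-0.
Key observation: the grant leaves (1, 3, 2) free — enough for task-5, whose release restarts the cascade.
Verifying the post-grant state step by step:
  pool = (1, 3, 2)
  task-5 needs (0, 1, 2) <= (1, 3, 2) -> finishes; pool += (2, 0, 0) = (3, 3, 2)
  task-4 needs (2, 1, 2) <= (3, 3, 2) -> finishes; pool += (2, 1, 0) = (5, 4, 2)
  task-7 needs (4, 4, 1) <= (5, 4, 2) -> finishes; pool += (0, 1, 2) = (5, 5, 4)
  task-6 needs (1, 4, 3) <= (5, 5, 4) -> finishes; pool += (0, 0, 2) = (5, 5, 6)
  task-3 needs (3, 5, 4) <= (5, 5, 6) -> finishes; pool += (2, 0, 2) = (7, 5, 8)
  task-0 needs (3, 1, 6) <= (7, 5, 8) -> finishes; pool += (0, 2, 0) = (7, 7, 8)


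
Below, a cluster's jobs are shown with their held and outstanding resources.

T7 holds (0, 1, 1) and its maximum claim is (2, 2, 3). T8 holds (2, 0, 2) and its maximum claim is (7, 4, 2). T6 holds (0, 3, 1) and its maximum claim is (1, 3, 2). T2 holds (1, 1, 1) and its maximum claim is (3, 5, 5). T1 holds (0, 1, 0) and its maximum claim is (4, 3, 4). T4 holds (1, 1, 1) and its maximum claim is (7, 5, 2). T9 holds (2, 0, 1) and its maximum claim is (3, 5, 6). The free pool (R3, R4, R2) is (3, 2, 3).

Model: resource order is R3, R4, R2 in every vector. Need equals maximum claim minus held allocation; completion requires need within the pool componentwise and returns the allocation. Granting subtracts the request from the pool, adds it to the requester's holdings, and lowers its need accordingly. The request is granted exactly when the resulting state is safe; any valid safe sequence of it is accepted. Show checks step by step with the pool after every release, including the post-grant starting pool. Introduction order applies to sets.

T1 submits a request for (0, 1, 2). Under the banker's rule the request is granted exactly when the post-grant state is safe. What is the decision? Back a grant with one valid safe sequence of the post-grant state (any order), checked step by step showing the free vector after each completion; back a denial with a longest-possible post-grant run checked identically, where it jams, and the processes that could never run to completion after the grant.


DENY: after the grant no complete ordering would exist.
Key observation: after T6, T7 the pool peaks at (3, 5, 3), and each blocked process is short somewhere: T8 on R3; T2 on R2; T1 on R3; T4 on R3; T9 on R2.
On the post-grant state, T6, T7 is a maximal run — nothing extends it. Step-by-step check:
  pool = (3, 1, 1)
  run T6 (needs (1, 0, 1), free (3, 1, 1)); after release of (0, 3, 1) the pool is (3, 4, 2)
  run T7 (needs (2, 1, 2), free (3, 4, 2)); after release of (0, 1, 1) the pool is (3, 5, 3)
  T8 still needs (5, 4, 0) but only (3, 5, 3) is free — short on R3
  T2 still needs (2, 4, 4) but only (3, 5, 3) is free — short on R2
  T1 still needs (4, 1, 2) but only (3, 5, 3) is free — short on R3
  T4 still needs (6, 4, 1) but only (3, 5, 3) is free — short on R3
  T9 still needs (1, 5, 5) but only (3, 5, 3) is free — short on R2
Processes that could never finish after the grant: T8, T2, T1, T4 and T9.


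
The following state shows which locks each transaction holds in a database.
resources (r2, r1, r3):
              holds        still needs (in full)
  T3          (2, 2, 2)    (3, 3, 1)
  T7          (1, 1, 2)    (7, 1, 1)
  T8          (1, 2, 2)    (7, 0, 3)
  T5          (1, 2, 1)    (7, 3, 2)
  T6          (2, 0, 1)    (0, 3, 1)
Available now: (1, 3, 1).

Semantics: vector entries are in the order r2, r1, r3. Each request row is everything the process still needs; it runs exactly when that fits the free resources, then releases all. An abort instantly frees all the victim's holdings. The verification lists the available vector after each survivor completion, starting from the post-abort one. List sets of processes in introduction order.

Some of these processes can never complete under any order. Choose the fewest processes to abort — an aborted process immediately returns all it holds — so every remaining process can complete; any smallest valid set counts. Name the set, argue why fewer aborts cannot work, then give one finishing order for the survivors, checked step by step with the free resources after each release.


Minimum abort set: T7 and T5.
Key observation: T8 was stuck for good until T7 and T5 gave back (2, 3, 3); in the order shown it finishes at step 3.
No one abort is enough; case by case: T3 alone leaves T7 blocked (short on r2); T7 alone leaves T8 blocked (short on r2); T8 alone leaves T7 blocked (short on r2); T5 alone leaves T7 blocked (short on r2); T6 alone leaves T7 blocked (short on r2).
The survivors complete as T6, T3, T8. Step-by-step check (starting from the post-abort pool):
  pool = (3, 6, 4)
  T6 needs (0, 3, 1) <= (3, 6, 4) -> finishes; pool += (2, 0, 1) = (5, 6, 5)
  T3 needs (3, 3, 1) <= (5, 6, 5) -> finishes; pool += (2, 2, 2) = (7, 8, 7)
  T8 needs (7, 0, 3) <= (7, 8, 7) -> finishes; pool += (1, 2, 2) = (8, 10, 9)


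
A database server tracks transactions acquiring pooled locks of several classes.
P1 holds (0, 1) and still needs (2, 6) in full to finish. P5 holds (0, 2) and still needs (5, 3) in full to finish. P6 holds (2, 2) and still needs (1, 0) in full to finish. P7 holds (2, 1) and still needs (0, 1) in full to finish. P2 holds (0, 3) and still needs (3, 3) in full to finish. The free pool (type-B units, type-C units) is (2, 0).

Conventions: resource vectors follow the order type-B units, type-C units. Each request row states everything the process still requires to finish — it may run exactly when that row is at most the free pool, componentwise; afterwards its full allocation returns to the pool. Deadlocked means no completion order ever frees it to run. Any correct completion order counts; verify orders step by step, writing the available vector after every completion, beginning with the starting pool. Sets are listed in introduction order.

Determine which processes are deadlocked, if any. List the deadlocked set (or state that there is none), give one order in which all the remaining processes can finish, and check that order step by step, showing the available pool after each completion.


Nothing here is deadlocked.
Key observation: there is always a runnable process — P6 first — so the state unwinds completely.
A valid finishing order for the others: P6, P7, P2, P5, P1. Walking it through:
  pool = (2, 0)
  run P6 (needs (1, 0), free (2, 0)); after release of (2, 2) the pool is (4, 2)
  run P7 (needs (0, 1), free (4, 2)); after release of (2, 1) the pool is (6, 3)
  run P2 (needs (3, 3), free (6, 3)); after release of (0, 3) the pool is (6, 6)
  run P5 (needs (5, 3), free (6, 6)); after release of (0, 2) the pool is (6, 8)
  run P1 (needs (2, 6), free (6, 8)); after release of (0, 1) the pool is (6, 9)


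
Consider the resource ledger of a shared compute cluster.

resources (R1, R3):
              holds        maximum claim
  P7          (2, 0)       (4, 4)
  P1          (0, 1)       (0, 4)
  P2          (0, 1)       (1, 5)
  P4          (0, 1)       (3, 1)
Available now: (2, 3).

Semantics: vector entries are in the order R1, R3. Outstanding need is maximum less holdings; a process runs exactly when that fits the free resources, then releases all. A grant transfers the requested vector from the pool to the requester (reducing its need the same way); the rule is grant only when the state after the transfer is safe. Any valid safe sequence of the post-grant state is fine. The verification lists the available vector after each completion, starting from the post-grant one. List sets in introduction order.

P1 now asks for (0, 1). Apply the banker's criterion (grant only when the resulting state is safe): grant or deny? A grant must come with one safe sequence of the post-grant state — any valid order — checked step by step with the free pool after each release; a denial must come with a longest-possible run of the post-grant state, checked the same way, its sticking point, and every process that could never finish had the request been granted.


GRANT: granting preserves safety; a valid post-grant sequence is P1, P2, P7, P4.
Key observation: (2, 2) free after granting still covers P1 first, and each release covers the next.
Step-by-step check of the post-grant state:
  pool = (2, 2)
  P1: need (0, 2) fits (2, 2); releases (0, 2), pool now (2, 4)
  P2: need (1, 4) fits (2, 4); releases (0, 1), pool now (2, 5)
  P7: need (2, 4) fits (2, 5); releases (2, 0), pool now (4, 5)
  P4: need (3, 0) fits (4, 5); releases (0, 1), pool now (4, 6)


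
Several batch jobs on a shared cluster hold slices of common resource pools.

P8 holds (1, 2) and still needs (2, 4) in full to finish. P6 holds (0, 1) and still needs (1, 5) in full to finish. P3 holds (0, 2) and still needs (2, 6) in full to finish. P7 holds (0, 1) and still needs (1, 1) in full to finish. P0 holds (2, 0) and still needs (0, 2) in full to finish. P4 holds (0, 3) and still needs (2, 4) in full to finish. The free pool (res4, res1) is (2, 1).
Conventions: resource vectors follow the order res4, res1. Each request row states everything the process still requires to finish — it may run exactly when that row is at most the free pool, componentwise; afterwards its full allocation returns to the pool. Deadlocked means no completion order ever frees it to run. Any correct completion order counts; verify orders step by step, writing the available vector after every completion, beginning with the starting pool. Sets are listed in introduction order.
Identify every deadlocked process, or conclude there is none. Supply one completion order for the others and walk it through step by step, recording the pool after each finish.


Deadlocked: P8, P6, P3 and P4.
Key observation: after P7, P0 complete, (4, 2) is the best the pool ever gets, yet each leftover process wants more res1.
One completion order for the rest: P7, P0. Step-by-step check:
  pool = (2, 1)
  P7 needs (1, 1) <= (2, 1) -> finishes; pool += (0, 1) = (2, 2)
  P0 needs (0, 2) <= (2, 2) -> finishes; pool += (2, 0) = (4, 2)
None of the blocked processes ever fits:
  P8 cannot run: need (2, 4) vs free (4, 2) (insufficient res1)
  P6 cannot run: need (1, 5) vs free (4, 2) (insufficient res1)
  P3 cannot run: need (2, 6) vs free (4, 2) (insufficient res1)
  P4 cannot run: need (2, 4) vs free (4, 2) (insufficient res1)


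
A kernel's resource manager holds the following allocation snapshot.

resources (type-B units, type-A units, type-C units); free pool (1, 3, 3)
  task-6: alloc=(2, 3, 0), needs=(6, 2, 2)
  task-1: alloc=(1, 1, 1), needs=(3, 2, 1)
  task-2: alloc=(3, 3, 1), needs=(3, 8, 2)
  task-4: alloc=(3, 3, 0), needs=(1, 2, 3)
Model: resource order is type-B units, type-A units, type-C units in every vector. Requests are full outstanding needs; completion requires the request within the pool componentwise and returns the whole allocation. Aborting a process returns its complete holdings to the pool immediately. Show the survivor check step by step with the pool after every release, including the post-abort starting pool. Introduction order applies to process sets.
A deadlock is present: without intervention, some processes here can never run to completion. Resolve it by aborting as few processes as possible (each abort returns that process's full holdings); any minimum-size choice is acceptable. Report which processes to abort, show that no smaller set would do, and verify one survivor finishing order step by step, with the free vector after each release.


The answer: abort task-2.
Key observation: the returned (3, 3, 1) from task-2 is what brings task-6 — unrunnable before, under any order — into play at step 2.
Why nothing smaller works: aborting no one leaves the state deadlocked as given.
The survivors complete as task-4, task-6, task-1. Walking it through (starting from the post-abort pool):
  pool = (4, 6, 4)
  task-4 needs (1, 2, 3) <= (4, 6, 4) -> finishes; pool += (3, 3, 0) = (7, 9, 4)
  task-6 needs (6, 2, 2) <= (7, 9, 4) -> finishes; pool += (2, 3, 0) = (9, 12, 4)
  task-1 needs (3, 2, 1) <= (9, 12, 4) -> finishes; pool += (1, 1, 1) = (10, 13, 5)


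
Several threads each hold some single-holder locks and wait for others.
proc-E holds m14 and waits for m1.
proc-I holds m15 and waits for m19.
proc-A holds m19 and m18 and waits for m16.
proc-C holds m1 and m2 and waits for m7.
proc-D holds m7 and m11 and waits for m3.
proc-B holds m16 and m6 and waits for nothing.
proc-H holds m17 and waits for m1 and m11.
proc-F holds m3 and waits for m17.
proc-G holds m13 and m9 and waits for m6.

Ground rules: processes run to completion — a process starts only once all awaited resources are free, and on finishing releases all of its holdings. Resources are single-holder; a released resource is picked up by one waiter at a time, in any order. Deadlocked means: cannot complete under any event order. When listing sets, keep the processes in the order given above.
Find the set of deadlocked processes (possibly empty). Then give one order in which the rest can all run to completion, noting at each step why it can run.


Deadlocked: proc-E, proc-C, proc-D, proc-H and proc-F.
Key observation: the knot is the closed ring of waits proc-C -> proc-D -> proc-F -> proc-H -> proc-C; proc-E waits into the deadlock from upstream.
One completion order for the rest: proc-B, proc-G, proc-A, proc-I.
Verifying each step:
  proc-B: no waits; runs immediately, freeing m16 and m6
  proc-G: everything it awaited (m6) is free; runs, freeing m13 and m9
  proc-A: everything it awaited (m16) is free; runs, freeing m19 and m18
  proc-I: everything it awaited (m19) is free; runs, freeing m15


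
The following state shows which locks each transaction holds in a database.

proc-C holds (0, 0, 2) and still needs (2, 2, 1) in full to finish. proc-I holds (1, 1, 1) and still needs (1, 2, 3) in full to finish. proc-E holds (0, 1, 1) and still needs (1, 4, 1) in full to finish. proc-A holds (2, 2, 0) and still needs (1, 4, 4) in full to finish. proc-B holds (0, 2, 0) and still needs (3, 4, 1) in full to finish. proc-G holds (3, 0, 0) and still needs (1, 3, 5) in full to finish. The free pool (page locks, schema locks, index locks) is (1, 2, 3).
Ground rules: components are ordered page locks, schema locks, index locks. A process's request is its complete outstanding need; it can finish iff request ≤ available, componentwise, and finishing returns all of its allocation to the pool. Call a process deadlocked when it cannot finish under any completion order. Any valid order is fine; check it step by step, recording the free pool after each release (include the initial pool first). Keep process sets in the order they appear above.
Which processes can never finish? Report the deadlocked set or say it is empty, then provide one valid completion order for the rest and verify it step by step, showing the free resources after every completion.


Deadlocked set: proc-E, proc-A and proc-B.
Key observation: the wall is schema locks: completing proc-I, proc-C, proc-G brings the pool only to (5, 3, 6), and all the rest need more.
The rest can finish in the order proc-I, proc-C, proc-G. Check, step by step:
  pool = (1, 2, 3)
  proc-I: need (1, 2, 3) fits (1, 2, 3); releases (1, 1, 1), pool now (2, 3, 4)
  proc-C: need (2, 2, 1) fits (2, 3, 4); releases (0, 0, 2), pool now (2, 3, 6)
  proc-G: need (1, 3, 5) fits (2, 3, 6); releases (3, 0, 0), pool now (5, 3, 6)
The blocked processes can never fit:
  blocked: proc-E wants (1, 4, 1), pool (5, 3, 6) — not enough schema locks
  blocked: proc-A wants (1, 4, 4), pool (5, 3, 6) — not enough schema locks
  blocked: proc-B wants (3, 4, 1), pool (5, 3, 6) — not enough schema locks


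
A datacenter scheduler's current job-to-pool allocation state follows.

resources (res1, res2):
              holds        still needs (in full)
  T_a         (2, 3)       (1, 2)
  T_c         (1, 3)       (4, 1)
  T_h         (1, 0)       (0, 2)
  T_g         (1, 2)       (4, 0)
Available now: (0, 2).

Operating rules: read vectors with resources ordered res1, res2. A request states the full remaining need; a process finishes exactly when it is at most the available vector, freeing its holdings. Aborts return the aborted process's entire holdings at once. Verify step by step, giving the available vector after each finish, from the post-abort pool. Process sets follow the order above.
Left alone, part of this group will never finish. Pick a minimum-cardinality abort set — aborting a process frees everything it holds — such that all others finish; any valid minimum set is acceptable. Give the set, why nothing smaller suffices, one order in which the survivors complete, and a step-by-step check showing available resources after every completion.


The answer: abort T_g.
Key observation: the deadlocked T_c becomes finishable only because T_g released (1, 2); it completes at step 3 below.
No smaller set exists: with zero aborts the deadlock remains.
The survivors complete as T_a, T_h, T_c. Verifying each step (starting from the post-abort pool):
  pool = (1, 4)
  T_a: need (1, 2) fits (1, 4); releases (2, 3), pool now (3, 7)
  T_h: need (0, 2) fits (3, 7); releases (1, 0), pool now (4, 7)
  T_c: need (4, 1) fits (4, 7); releases (1, 3), pool now (5, 10)


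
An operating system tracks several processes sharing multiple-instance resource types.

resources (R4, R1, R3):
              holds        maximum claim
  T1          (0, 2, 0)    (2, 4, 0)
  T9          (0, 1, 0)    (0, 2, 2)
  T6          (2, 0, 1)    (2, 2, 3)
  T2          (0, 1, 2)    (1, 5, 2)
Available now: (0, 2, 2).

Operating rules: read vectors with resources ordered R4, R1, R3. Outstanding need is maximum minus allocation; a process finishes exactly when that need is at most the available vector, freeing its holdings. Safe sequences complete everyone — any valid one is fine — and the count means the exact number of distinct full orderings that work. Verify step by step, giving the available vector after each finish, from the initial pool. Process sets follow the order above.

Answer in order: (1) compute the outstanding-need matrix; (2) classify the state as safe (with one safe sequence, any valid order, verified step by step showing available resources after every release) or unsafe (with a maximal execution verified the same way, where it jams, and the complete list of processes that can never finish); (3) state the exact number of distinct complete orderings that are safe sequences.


(1) Outstanding need per process (order R4, R1, R3):
  T1: (2, 2, 0)
  T9: (0, 1, 2)
  T6: (0, 2, 2)
  T2: (1, 4, 0)
(2) SAFE — a valid safe sequence is T6, T1, T9, T2.
Key observation: reading the order forward, T6 is the first process whose need (0, 2, 2) meets the free pool (0, 2, 2) exactly on a resource it requests.
Check, step by step:
  pool = (0, 2, 2)
  T6 needs (0, 2, 2) <= (0, 2, 2) -> finishes; pool += (2, 0, 1) = (2, 2, 3)
  T1 needs (2, 2, 0) <= (2, 2, 3) -> finishes; pool += (0, 2, 0) = (2, 4, 3)
  T9 needs (0, 1, 2) <= (2, 4, 3) -> finishes; pool += (0, 1, 0) = (2, 5, 3)
  T2 needs (1, 4, 0) <= (2, 5, 3) -> finishes; pool += (0, 1, 2) = (2, 6, 5)
(3) The exact count: 4 of the possible complete orderings are safe sequences.


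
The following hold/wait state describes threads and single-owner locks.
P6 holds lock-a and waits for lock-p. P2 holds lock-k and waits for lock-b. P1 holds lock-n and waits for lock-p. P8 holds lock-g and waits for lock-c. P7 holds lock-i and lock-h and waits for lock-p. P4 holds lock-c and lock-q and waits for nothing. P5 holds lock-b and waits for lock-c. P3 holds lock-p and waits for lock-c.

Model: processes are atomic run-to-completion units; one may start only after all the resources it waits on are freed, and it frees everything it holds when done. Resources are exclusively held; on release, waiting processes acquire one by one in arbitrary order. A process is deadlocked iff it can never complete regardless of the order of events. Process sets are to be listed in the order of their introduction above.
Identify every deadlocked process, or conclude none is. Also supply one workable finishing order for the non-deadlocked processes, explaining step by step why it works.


No process is deadlocked.
Key observation: all waits point, directly or indirectly, at processes that can finish, so nothing is permanently blocked.
One completion order for the rest: P4, P5, P2, P3, P7, P8, P6, P1.
Check, step by step:
  run P4 (it waits on nothing); releases lock-c and lock-q
  run P5 (all its waits — lock-c — are resolved); releases lock-b
  run P2 (all its waits — lock-b — are resolved); releases lock-k
  run P3 (all its waits — lock-c — are resolved); releases lock-p
  run P7 (all its waits — lock-p — are resolved); releases lock-i and lock-h
  run P8 (all its waits — lock-c — are resolved); releases lock-g
  run P6 (all its waits — lock-p — are resolved); releases lock-a
  run P1 (all its waits — lock-p — are resolved); releases lock-n


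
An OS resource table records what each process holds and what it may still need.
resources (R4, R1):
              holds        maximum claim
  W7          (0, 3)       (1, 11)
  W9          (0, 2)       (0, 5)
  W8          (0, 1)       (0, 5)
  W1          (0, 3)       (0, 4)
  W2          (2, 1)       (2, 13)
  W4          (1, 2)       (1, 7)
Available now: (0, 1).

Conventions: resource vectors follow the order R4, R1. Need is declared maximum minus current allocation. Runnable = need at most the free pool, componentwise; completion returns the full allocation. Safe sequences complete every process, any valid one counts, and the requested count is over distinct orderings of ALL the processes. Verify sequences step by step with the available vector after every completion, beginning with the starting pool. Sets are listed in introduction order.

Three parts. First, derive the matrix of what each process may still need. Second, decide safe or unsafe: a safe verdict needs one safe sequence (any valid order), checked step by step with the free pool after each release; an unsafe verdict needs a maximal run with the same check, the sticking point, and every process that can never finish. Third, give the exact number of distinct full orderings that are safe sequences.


(1) Need matrix, components ordered R4, R1:
  W7: (1, 8)
  W9: (0, 3)
  W8: (0, 4)
  W1: (0, 1)
  W2: (0, 12)
  W4: (0, 5)
(2) SAFE, for example via the order W1, W9, W8, W4, W7, W2.
Key observation: W1 is the earliest step where a requested resource binds exactly: need (0, 1), pool (0, 1) at its turn.
Step-by-step check:
  pool = (0, 1)
  W1 needs (0, 1) <= (0, 1) -> finishes; pool += (0, 3) = (0, 4)
  W9 needs (0, 3) <= (0, 4) -> finishes; pool += (0, 2) = (0, 6)
  W8 needs (0, 4) <= (0, 6) -> finishes; pool += (0, 1) = (0, 7)
  W4 needs (0, 5) <= (0, 7) -> finishes; pool += (1, 2) = (1, 9)
  W7 needs (1, 8) <= (1, 9) -> finishes; pool += (0, 3) = (1, 12)
  W2 needs (0, 12) <= (1, 12) -> finishes; pool += (2, 1) = (3, 13)
(3) Exactly 5 of the possible complete orderings are safe sequences.


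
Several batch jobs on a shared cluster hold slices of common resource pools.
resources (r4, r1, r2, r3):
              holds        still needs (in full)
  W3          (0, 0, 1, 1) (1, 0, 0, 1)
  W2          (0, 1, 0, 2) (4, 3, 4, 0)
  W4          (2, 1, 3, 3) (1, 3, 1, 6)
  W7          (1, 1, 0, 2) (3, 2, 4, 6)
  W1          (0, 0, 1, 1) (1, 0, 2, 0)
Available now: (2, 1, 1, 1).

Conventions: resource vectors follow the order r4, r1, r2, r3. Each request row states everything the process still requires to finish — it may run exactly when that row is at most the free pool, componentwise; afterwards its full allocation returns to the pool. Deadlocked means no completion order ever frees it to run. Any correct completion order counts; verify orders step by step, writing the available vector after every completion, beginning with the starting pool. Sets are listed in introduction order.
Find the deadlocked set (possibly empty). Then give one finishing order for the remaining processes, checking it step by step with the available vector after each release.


The deadlocked set is W2, W4 and W7.
Key observation: after W3, W1 complete, (2, 1, 3, 3) is the best the pool ever gets, yet each leftover process wants more r1.
A valid finishing order for the others: W3, W1. Check, step by step:
  pool = (2, 1, 1, 1)
  run W3 (needs (1, 0, 0, 1), free (2, 1, 1, 1)); after release of (0, 0, 1, 1) the pool is (2, 1, 2, 2)
  run W1 (needs (1, 0, 2, 0), free (2, 1, 2, 2)); after release of (0, 0, 1, 1) the pool is (2, 1, 3, 3)
The blocked processes can never fit:
  W2 still needs (4, 3, 4, 0) but only (2, 1, 3, 3) is free — short on r4, r1 and r2
  W4 still needs (1, 3, 1, 6) but only (2, 1, 3, 3) is free — short on r1 and r3
  W7 still needs (3, 2, 4, 6) but only (2, 1, 3, 3) is free — short on r4, r1, r2 and r3


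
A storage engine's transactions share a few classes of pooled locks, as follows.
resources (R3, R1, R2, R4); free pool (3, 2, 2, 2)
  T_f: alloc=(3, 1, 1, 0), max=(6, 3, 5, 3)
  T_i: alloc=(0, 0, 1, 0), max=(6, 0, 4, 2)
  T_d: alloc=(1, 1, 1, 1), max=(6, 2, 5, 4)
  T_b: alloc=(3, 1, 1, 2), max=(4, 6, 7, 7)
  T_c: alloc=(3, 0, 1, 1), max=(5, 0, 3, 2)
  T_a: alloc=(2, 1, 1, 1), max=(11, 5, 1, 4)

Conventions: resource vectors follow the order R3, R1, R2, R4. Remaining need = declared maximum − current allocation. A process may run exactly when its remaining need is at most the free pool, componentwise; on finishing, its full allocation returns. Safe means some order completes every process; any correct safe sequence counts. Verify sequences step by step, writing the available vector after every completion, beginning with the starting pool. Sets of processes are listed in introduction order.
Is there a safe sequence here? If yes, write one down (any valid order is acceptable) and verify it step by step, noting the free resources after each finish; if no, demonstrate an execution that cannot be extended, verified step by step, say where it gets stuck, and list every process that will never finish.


SAFE — a valid safe sequence is T_c, T_i, T_f, T_d, T_a, T_b.
Key observation: T_c marks the first exact bind of the order: its need (2, 0, 2, 1) fits the free (3, 2, 2, 2) with zero slack on a requested resource.
Verifying each step:
  pool = (3, 2, 2, 2)
  T_c: need (2, 0, 2, 1) fits (3, 2, 2, 2); releases (3, 0, 1, 1), pool now (6, 2, 3, 3)
  T_i: need (6, 0, 3, 2) fits (6, 2, 3, 3); releases (0, 0, 1, 0), pool now (6, 2, 4, 3)
  T_f: need (3, 2, 4, 3) fits (6, 2, 4, 3); releases (3, 1, 1, 0), pool now (9, 3, 5, 3)
  T_d: need (5, 1, 4, 3) fits (9, 3, 5, 3); releases (1, 1, 1, 1), pool now (10, 4, 6, 4)
  T_a: need (9, 4, 0, 3) fits (10, 4, 6, 4); releases (2, 1, 1, 1), pool now (12, 5, 7, 5)
  T_b: need (1, 5, 6, 5) fits (12, 5, 7, 5); releases (3, 1, 1, 2), pool now (15, 6, 8, 7)


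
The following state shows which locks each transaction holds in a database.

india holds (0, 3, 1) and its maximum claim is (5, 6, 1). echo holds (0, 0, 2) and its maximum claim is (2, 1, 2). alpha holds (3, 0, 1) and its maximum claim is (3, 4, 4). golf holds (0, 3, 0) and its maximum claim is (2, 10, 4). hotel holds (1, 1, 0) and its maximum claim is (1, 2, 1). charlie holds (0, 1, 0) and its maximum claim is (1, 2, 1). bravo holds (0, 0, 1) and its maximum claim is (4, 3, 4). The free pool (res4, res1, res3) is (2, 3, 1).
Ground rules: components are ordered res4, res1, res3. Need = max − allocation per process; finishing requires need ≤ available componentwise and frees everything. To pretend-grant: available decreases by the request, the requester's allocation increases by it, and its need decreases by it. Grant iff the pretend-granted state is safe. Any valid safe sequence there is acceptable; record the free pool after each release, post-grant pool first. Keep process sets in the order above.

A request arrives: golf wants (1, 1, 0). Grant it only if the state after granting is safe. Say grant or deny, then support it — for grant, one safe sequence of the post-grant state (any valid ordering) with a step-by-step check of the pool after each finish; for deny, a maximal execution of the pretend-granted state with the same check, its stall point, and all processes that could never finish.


GRANT. The post-grant state is safe; one safe sequence: hotel, charlie, echo, alpha, india, bravo, golf.
Key observation: after the grant the pool drops to (1, 2, 1), which still lets hotel finish first and unwind the rest.
Step-by-step check of the post-grant state:
  pool = (1, 2, 1)
  run hotel (needs (0, 1, 1), free (1, 2, 1)); after release of (1, 1, 0) the pool is (2, 3, 1)
  run charlie (needs (1, 1, 1), free (2, 3, 1)); after release of (0, 1, 0) the pool is (2, 4, 1)
  run echo (needs (2, 1, 0), free (2, 4, 1)); after release of (0, 0, 2) the pool is (2, 4, 3)
  run alpha (needs (0, 4, 3), free (2, 4, 3)); after release of (3, 0, 1) the pool is (5, 4, 4)
  run india (needs (5, 3, 0), free (5, 4, 4)); after release of (0, 3, 1) the pool is (5, 7, 5)
  run bravo (needs (4, 3, 3), free (5, 7, 5)); after release of (0, 0, 1) the pool is (5, 7, 6)
  run golf (needs (1, 6, 4), free (5, 7, 6)); after release of (1, 4, 0) the pool is (6, 11, 6)


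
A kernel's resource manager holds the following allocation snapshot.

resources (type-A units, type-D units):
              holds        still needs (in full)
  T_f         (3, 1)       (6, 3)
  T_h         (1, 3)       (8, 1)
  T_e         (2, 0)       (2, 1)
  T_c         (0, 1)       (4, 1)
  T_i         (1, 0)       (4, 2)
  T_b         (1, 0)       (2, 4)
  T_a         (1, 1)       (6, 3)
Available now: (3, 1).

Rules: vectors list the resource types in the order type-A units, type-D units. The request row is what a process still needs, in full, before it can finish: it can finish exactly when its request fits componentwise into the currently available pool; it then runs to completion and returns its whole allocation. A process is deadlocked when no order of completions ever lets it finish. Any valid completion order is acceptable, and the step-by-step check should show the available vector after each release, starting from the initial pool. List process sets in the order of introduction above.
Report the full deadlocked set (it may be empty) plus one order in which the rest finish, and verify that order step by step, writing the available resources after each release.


The deadlocked set is T_f, T_h, T_b and T_a.
Key observation: after T_e, T_c, T_i the pool peaks at (6, 2), and each blocked process is short somewhere: T_f on type-D units; T_h on type-A units; T_b on type-D units; T_a on type-D units.
A valid finishing order for the others: T_e, T_c, T_i. Verifying each step:
  pool = (3, 1)
  run T_e (needs (2, 1), free (3, 1)); after release of (2, 0) the pool is (5, 1)
  run T_c (needs (4, 1), free (5, 1)); after release of (0, 1) the pool is (5, 2)
  run T_i (needs (4, 2), free (5, 2)); after release of (1, 0) the pool is (6, 2)
The stuck group stays short no matter what:
  T_f still needs (6, 3) but only (6, 2) is free — short on type-D units
  T_h still needs (8, 1) but only (6, 2) is free — short on type-A units
  T_b still needs (2, 4) but only (6, 2) is free — short on type-D units
  T_a still needs (6, 3) but only (6, 2) is free — short on type-D units


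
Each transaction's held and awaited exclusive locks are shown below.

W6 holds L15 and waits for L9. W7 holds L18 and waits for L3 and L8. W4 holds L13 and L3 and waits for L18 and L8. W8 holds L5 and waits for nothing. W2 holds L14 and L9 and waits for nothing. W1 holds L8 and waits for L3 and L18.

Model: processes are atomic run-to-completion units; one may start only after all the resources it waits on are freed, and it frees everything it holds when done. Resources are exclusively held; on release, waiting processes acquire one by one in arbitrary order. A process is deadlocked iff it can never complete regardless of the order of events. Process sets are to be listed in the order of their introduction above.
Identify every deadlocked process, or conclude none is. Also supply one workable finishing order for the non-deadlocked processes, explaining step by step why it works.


The deadlocked set is W7, W4 and W1.
Key observation: nobody on the ring W7 -> W4 -> W7 can start until another member finishes, which never happens; W1 is caught in further circular waits.
The rest can finish in the order W2, W6, W8.
Verifying each step:
  run W2 (it waits on nothing); releases L14 and L9
  W6 waits on L9 — all released -> runs and releases L15
  run W8 (it waits on nothing); releases L5


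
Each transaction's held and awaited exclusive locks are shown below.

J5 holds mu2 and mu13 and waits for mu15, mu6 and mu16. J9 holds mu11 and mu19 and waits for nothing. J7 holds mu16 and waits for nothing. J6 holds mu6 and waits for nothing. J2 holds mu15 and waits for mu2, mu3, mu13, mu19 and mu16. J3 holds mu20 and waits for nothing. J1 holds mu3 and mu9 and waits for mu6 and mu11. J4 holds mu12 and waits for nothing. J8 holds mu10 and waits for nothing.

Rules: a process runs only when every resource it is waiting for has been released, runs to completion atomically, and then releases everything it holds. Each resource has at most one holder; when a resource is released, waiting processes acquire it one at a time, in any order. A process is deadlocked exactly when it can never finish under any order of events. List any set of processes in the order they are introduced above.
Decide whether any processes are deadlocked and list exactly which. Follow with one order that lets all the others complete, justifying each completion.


Deadlocked: J5 and J2.
Key observation: nobody on the ring J5 -> J2 -> J5 can start until another member finishes, which never happens; no other process is dragged down with it.
The rest can finish in the order J4, J9, J8, J6, J3, J7, J1.
Walking it through:
  run J4 (it waits on nothing); releases mu12
  run J9 (it waits on nothing); releases mu11 and mu19
  run J8 (it waits on nothing); releases mu10
  run J6 (it waits on nothing); releases mu6
  run J3 (it waits on nothing); releases mu20
  run J7 (it waits on nothing); releases mu16
  J1 waits on mu6 and mu11 — all released -> runs and releases mu3 and mu9


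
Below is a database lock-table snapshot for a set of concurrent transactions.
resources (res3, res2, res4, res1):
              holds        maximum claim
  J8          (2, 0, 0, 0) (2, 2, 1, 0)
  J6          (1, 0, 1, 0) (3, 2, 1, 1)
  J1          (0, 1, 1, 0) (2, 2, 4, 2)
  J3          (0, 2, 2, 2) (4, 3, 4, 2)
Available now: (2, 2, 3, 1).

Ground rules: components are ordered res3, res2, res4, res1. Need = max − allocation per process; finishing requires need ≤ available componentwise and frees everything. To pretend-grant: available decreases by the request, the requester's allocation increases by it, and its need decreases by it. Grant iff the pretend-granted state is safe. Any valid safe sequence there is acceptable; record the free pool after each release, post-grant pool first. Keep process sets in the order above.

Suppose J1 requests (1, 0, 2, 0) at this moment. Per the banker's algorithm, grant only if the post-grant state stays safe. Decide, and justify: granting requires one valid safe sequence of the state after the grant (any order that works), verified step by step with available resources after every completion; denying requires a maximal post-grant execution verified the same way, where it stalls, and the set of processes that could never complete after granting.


GRANT. The post-grant state is safe; one safe sequence: J8, J6, J3, J1.
Key observation: granting shrinks the pool to (1, 2, 1, 1), yet J8 still fits and the chain goes through.
Check on the post-grant state, step by step:
  pool = (1, 2, 1, 1)
  J8 needs (0, 2, 1, 0) <= (1, 2, 1, 1) -> finishes; pool += (2, 0, 0, 0) = (3, 2, 1, 1)
  J6 needs (2, 2, 0, 1) <= (3, 2, 1, 1) -> finishes; pool += (1, 0, 1, 0) = (4, 2, 2, 1)
  J3 needs (4, 1, 2, 0) <= (4, 2, 2, 1) -> finishes; pool += (0, 2, 2, 2) = (4, 4, 4, 3)
  J1 needs (1, 1, 1, 2) <= (4, 4, 4, 3) -> finishes; pool += (1, 1, 3, 0) = (5, 5, 7, 3)


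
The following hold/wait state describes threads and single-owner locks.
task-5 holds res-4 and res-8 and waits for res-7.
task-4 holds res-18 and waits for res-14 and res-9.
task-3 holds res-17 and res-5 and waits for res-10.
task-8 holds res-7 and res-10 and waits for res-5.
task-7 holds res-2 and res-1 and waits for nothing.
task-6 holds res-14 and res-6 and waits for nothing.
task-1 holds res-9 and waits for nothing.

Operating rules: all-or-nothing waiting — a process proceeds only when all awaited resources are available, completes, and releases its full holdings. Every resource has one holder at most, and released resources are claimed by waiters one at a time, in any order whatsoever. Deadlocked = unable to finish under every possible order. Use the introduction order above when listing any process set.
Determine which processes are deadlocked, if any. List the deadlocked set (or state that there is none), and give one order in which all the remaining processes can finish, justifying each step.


Deadlocked: task-5, task-3 and task-8.
Key observation: the wait chain closes on itself along task-8 -> task-3 -> task-8; task-5 waits into the deadlock from upstream.
The rest can finish in the order task-6, task-7, task-1, task-4.
Check, step by step:
  run task-6 (it waits on nothing); releases res-14 and res-6
  run task-7 (it waits on nothing); releases res-2 and res-1
  run task-1 (it waits on nothing); releases res-9
  task-4: everything it awaited (res-14 and res-9) is free; runs, freeing res-18


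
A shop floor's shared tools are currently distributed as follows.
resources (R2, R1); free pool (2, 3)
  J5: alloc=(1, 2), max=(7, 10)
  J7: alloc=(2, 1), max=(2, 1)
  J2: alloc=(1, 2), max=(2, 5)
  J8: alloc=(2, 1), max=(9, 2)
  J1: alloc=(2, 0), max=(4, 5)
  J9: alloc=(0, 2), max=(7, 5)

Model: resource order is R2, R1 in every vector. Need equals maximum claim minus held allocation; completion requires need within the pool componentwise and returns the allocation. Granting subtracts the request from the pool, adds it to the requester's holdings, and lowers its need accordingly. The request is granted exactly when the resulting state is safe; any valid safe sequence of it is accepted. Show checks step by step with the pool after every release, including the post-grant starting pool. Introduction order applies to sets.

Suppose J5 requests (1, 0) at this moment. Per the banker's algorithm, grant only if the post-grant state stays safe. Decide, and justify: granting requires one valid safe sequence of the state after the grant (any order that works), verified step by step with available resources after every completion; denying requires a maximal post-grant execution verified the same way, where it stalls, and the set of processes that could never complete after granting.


DENY: after the grant no complete ordering would exist.
Key observation: after J2, J1, J7 the pool peaks at (6, 6), and each blocked process is short somewhere: J5 on R1; J8 on R2; J9 on R2.
On the post-grant state, J2, J1, J7 is a maximal run — nothing extends it. Check, step by step:
  pool = (1, 3)
  run J2 (needs (1, 3), free (1, 3)); after release of (1, 2) the pool is (2, 5)
  run J1 (needs (2, 5), free (2, 5)); after release of (2, 0) the pool is (4, 5)
  run J7 (needs (0, 0), free (4, 5)); after release of (2, 1) the pool is (6, 6)
  J5 still needs (5, 8) but only (6, 6) is free — short on R1
  J8 still needs (7, 1) but only (6, 6) is free — short on R2
  J9 still needs (7, 3) but only (6, 6) is free — short on R2
Post-grant, the permanently blocked set is J5, J8 and J9.
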